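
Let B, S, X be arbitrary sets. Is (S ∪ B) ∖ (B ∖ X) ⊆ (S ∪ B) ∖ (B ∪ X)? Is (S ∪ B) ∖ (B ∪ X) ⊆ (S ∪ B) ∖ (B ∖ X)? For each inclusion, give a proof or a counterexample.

(⊆) This inclusion fails. Take B = {1}, S = ∅, X = {1}; then 1 ∈ (S ∪ B) ∖ (B ∖ X) but 1 ∉ (S ∪ B) ∖ (B ∪ X).

(⊇) Let x ∈ (S ∪ B) ∖ (B ∪ X). Then x ∈ S and x ∉ B, X, from which x ∈ (S ∪ B) ∖ (B ∖ X).

Only the reverse inclusion holds.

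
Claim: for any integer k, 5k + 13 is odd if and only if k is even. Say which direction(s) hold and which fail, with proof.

[⇐] Suppose k is even; write k = 2j. Then 5k + 13 = 5·(2j) + 13 = 2·5j + 13, which is odd.

[⇒] Suppose 5k + 13 is odd. Since 5 is odd, 5k and k have the same parity, so 5k + 13 ≡ k + 13 (mod 2). As 13 is odd, 5k + 13 is odd exactly when k is even. Thus k is even.

Equivalent; both directions hold.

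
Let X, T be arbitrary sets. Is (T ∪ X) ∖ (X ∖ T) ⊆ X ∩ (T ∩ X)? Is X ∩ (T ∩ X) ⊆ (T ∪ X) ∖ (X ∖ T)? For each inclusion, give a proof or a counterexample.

The sets are not equal: only the reverse inclusion holds.

(⊆) This inclusion fails. Take X = ∅, T = {1}; then 1 ∈ (T ∪ X) ∖ (X ∖ T) but 1 ∉ X ∩ (T ∩ X).

(⊇) Let x ∈ X ∩ (T ∩ X). Then x ∈ X ∩ T, from which x ∈ (T ∪ X) ∖ (X ∖ T).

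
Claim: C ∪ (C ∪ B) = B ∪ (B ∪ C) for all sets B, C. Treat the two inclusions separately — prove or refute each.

Forward inclusion. Let x ∈ C ∪ (C ∪ B). Then either x ∈ B and x ∉ C; or x ∈ C and x ∉ B; or x ∈ B ∩ C. In each case x ∈ B ∪ (B ∪ C), so C ∪ (C ∪ B) ⊆ B ∪ (B ∪ C).

Reverse inclusion. Let x ∈ B ∪ (B ∪ C). Then either x ∈ B and x ∉ C; or x ∈ C and x ∉ B; or x ∈ B ∩ C. In each case x ∈ C ∪ (C ∪ B), so B ∪ (B ∪ C) ⊆ C ∪ (C ∪ B).

Both inclusions hold.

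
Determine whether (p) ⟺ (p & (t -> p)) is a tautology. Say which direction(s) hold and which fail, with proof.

Equivalent; both directions hold.

(⟹) Assume the antecedent. If p is true, p & (t -> p) reduces to true regardless of the other variables. If p is false, the antecedent cannot hold. Either way p & (t -> p) holds.

(⟸) Assume the antecedent. If p is true, p reduces to true regardless of the other variables. If p is false, the antecedent cannot hold. Either way p holds.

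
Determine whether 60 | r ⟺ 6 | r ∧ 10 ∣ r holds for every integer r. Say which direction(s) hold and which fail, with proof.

(⇒) holds; (⇐) fails.

(⇒) If 60 ∣ r, write r = 60q. Since 60 = 10·6, r = 6·(10q), so 6 ∣ r; and since 60 = 6·10, r = 10·(6q), so 10 ∣ r.

(⇐) This fails: take r = 30. Both 6 ∣ 30 and 10 ∣ 30, yet 30 is not a multiple of 60 (since 30 = 0·60 + 30), so 60 ∤ 30.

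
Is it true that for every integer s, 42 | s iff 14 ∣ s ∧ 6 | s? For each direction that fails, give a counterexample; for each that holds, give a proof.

Both directions hold; the statement is true.

(→) If 42 ∣ s, write s = 42q. Since 42 = 3·14, s = 14·(3q), so 14 ∣ s; and since 42 = 7·6, s = 6·(7q), so 6 ∣ s.

(←) Suppose 14 ∣ s and 6 ∣ s. Any common multiple of 14 and 6 is a multiple of their lcm; here lcm(14, 6) = 14·6/gcd(14, 6) = 84/2 = 42, so 42 ∣ s.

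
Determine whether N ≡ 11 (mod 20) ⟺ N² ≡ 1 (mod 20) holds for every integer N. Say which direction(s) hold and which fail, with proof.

(⟹) Suppose N ≡ 11 (mod 20). Write N = 20j + 11. Then (20j + 11)² = 400j² + 440j + 121 = 20(20j² + 22j + 6) + 1, so N² ≡ 1 (mod 20).

(⟸) This fails: take N = 1. Then 1² = 1 ≡ 1 (mod 20), yet 1 ≡ 1 (mod 20), not 11.

Not equivalent: only (⇒) holds.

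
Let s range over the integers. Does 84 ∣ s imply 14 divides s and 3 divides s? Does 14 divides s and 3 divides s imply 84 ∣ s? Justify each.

Converse. This fails: take s = 42. Both 14 ∣ 42 and 3 ∣ 42, yet 42 is not a multiple of 84 (since 42 = 0·84 + 42), so 84 ∤ 42.

Forward direction. If 84 ∣ s, write s = 84q. Since 84 = 6·14, s = 14·(6q), so 14 ∣ s; and since 84 = 28·3, s = 3·(28q), so 3 ∣ s.

Only the forward direction holds.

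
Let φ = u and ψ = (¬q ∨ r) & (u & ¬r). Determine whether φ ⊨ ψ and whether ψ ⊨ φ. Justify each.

[⇒] This fails. Under q = T, u = T, r = F, the left side is true but the right side is false.

[⇐] Assume the antecedent. If q is true, the antecedent cannot hold. If q is false, the antecedent forces (q = F, u = T, r = F), and u holds there. Either way u holds.

(⇒) fails; (⇐) holds.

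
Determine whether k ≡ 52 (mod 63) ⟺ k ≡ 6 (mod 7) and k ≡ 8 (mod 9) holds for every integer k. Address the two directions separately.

(⟹) This fails: k = 52 gives 52 ≡ 52 (mod 63) but 52 ≡ 3 (mod 7), so the conjunction on the right does not hold.

(⟸) This fails: k = 62 satisfies both congruences on the right (62 ≡ 6 mod 7 and 62 ≡ 8 mod 9) yet 62 ≡ 62 (mod 63), not 52.

Both directions fail.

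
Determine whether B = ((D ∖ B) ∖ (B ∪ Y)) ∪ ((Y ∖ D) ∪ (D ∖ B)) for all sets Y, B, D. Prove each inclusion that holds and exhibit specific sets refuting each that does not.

Forward inclusion. This inclusion fails. Take Y = ∅, B = {1}, D = ∅; then 1 ∈ B but 1 ∉ ((D ∖ B) ∖ (B ∪ Y)) ∪ ((Y ∖ D) ∪ (D ∖ B)).

Reverse inclusion. This inclusion fails. Take Y = {1}, B = ∅, D = ∅; then 1 ∈ ((D ∖ B) ∖ (B ∪ Y)) ∪ ((Y ∖ D) ∪ (D ∖ B)) but 1 ∉ B.

Neither inclusion holds.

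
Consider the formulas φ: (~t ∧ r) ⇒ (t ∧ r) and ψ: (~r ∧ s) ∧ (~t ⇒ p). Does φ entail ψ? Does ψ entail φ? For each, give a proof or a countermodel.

The forward direction fails; the converse holds.

(←) Assume the antecedent. If r is true, the antecedent cannot hold. If r is false, (~t ∧ r) ⇒ (t ∧ r) reduces to true regardless of the other variables. Either way (~t ∧ r) ⇒ (t ∧ r) holds.

(→) This fails. Under r = F, p = F, s = F, t = F, the left side is true but the right side is false.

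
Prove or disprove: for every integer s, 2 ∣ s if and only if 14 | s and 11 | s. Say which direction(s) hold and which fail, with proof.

Forward direction. This fails: take s = 2. Certainly 2 ∣ 2, but 14 ∤ 2.

Converse. Suppose 14 ∣ s and 11 ∣ s. Any common multiple of 14 and 11 is a multiple of their lcm; here gcd(14, 11) = 1, so lcm(14, 11) = 14·11 = 154, so 154 ∣ s. Since 2 ∣ 154, it follows that 2 ∣ s.

(⇒) fails; (⇐) holds.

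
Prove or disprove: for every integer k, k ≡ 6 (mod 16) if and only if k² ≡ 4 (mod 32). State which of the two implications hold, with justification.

Forward direction. Suppose k ≡ 6 (mod 16). Working modulo 32, k ∈ {6, 22}; for each such r, r² ≡ 4 (mod 32).

Converse. This fails: take k = 2. Then 2² = 4 ≡ 4 (mod 32), yet 2 ≡ 2 (mod 16), not 6.

Not equivalent: only (⇒) holds.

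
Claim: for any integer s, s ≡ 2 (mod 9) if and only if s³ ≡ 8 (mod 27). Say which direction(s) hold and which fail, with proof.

[⇒] Suppose s ≡ 2 (mod 9). Working modulo 27, s ∈ {2, 11, 20}; for each such r, r³ ≡ 8 (mod 27).

[⇐] Conversely, the residues r modulo 27 with r³ ≡ 8 (mod 27) are exactly {2, 11, 20}, and each is ≡ 2 (mod 9).

Both directions hold.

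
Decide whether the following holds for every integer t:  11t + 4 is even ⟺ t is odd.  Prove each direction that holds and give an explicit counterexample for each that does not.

Both directions fail.

(⟹) This fails: t = 6 gives 11t + 4 = 70, which is even, but 6 is even, not odd.

(⟸) This also fails: t = 7 is odd, but 11t + 4 = 81 is odd, not even.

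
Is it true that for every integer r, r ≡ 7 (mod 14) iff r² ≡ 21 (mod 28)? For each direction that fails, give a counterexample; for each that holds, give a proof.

(←) The residues r modulo 28 with r² ≡ 21 (mod 28) are exactly {7, 21}, and each is ≡ 7 (mod 14).

(→) Suppose r ≡ 7 (mod 14). Working modulo 28, r ∈ {7, 21}; for each such r, r² ≡ 21 (mod 28).

Equivalent; both directions hold.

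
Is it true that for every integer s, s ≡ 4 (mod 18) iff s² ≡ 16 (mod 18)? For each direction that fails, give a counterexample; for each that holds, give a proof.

(→) Suppose s ≡ 4 (mod 18). Write s = 18j + 4. Then (18j + 4)² = 324j² + 144j + 16 = 18(18j² + 8j) + 16, so s² ≡ 16 (mod 18).

(←) This fails: take s = 14. Then 14² = 196 ≡ 16 (mod 18), yet 14 ≡ 14 (mod 18), not 4.

Only the forward direction holds.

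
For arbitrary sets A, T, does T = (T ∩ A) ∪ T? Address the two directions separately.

The two sets are equal.

(⟸) Let x ∈ (T ∩ A) ∪ T. Then either x ∈ T and x ∉ A; or x ∈ A ∩ T. In each case x ∈ T, so (T ∩ A) ∪ T ⊆ T.

(⟹) Let x ∈ T. Then either x ∈ T and x ∉ A; or x ∈ A ∩ T. In each case x ∈ (T ∩ A) ∪ T, so T ⊆ (T ∩ A) ∪ T.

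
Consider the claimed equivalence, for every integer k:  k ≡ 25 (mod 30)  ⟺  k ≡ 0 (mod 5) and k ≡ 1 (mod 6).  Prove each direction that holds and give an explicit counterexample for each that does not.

Equivalent; both directions hold.

(⟸) If k ≡ 0 (mod 5) and k ≡ 1 (mod 6), then by the Chinese remainder theorem k ≡ 25 (mod 30). This is exactly k ≡ 25 (mod 30).

(⟹) Suppose k ≡ 25 (mod 30); write k = 30j + 25. Since 5 ∣ 30, reducing mod 5 gives k ≡ 25 ≡ 0 (mod 5); since 6 ∣ 30, reducing mod 6 gives k ≡ 25 ≡ 1 (mod 6).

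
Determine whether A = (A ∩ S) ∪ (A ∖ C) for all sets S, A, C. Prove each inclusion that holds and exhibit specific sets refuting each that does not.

The sets are not equal: only the reverse inclusion holds.

Forward inclusion. This inclusion fails. Take S = ∅, A = {1}, C = {1}; then 1 ∈ A but 1 ∉ (A ∩ S) ∪ (A ∖ C).

Reverse inclusion. Let x ∈ (A ∩ S) ∪ (A ∖ C). Then either x ∈ A and x ∉ S, C; or x ∈ S ∩ A and x ∉ C; or x ∈ S ∩ A ∩ C. In each case x ∈ A, so (A ∩ S) ∪ (A ∖ C) ⊆ A.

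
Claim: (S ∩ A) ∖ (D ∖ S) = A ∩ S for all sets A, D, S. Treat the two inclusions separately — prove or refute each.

Both inclusions hold.

(⊆) Let x ∈ (S ∩ A) ∖ (D ∖ S). Then either x ∈ A ∩ S and x ∉ D; or x ∈ A ∩ D ∩ S. In each case x ∈ A ∩ S, so (S ∩ A) ∖ (D ∖ S) ⊆ A ∩ S.

(⊇) Let x ∈ A ∩ S. Then either x ∈ A ∩ S and x ∉ D; or x ∈ A ∩ D ∩ S. In each case x ∈ (S ∩ A) ∖ (D ∖ S), so A ∩ S ⊆ (S ∩ A) ∖ (D ∖ S).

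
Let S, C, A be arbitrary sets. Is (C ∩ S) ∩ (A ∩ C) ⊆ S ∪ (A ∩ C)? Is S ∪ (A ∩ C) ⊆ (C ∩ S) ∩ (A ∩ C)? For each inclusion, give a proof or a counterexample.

(⊆) Let x ∈ (C ∩ S) ∩ (A ∩ C). Then x ∈ S ∩ C ∩ A, from which x ∈ S ∪ (A ∩ C).

(⊇) This inclusion fails. Take S = {1}, C = ∅, A = ∅; then 1 ∈ S ∪ (A ∩ C) but 1 ∉ (C ∩ S) ∩ (A ∩ C).

(⊆) holds; (⊇) fails.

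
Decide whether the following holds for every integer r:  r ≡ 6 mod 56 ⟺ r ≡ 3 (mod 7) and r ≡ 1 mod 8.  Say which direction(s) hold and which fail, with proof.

(⇒) fails and (⇐) fails.

(⟹) This fails: r = 6 gives 6 ≡ 6 (mod 56) but 6 ≡ 6 (mod 7), so the conjunction on the right does not hold.

(⟸) This fails: r = 17 satisfies both congruences on the right (17 ≡ 3 mod 7 and 17 ≡ 1 mod 8) yet 17 ≡ 17 (mod 56), not 6.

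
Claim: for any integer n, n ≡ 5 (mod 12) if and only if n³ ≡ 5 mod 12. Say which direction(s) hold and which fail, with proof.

[⇒] Suppose n ≡ 5 (mod 12). Write n = 12j + 5. Then (12j + 5)³ = 1728j³ + 2160j² + 900j + 125 = 12(144j³ + 180j² + 75j + 10) + 5, so n³ ≡ 5 (mod 12).

[⇐] Conversely, suppose n³ ≡ 5 (mod 12). The only residue r in {0, …, 11} with r³ ≡ 5 (mod 12) is r = 5, so n ≡ 5 (mod 12).

Equivalent; both directions hold.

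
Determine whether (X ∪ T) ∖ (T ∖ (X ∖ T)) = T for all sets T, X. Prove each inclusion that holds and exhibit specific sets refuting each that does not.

(⊆) This inclusion fails. Take T = ∅, X = {1}; then 1 ∈ (X ∪ T) ∖ (T ∖ (X ∖ T)) but 1 ∉ T.

(⊇) This inclusion fails. Take T = {1}, X = ∅; then 1 ∈ T but 1 ∉ (X ∪ T) ∖ (T ∖ (X ∖ T)).

Both inclusions fail.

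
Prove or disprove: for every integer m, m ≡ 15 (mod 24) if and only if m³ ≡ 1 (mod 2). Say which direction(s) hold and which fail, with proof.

(→) Suppose m ≡ 15 (mod 24). Then m³ ≡ 15³ = 3375 (mod 24), and since 2 ∣ 24, also m³ ≡ 1 (mod 2).

(←) This fails: take m = 1. Then 1³ = 1 ≡ 1 (mod 2), yet 1 ≡ 1 (mod 24), not 15.

The forward direction holds; the converse fails.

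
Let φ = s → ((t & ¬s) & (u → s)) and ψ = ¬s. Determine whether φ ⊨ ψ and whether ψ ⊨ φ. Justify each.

Both directions hold.

(⟹) Assume the antecedent. If u is true, the antecedent forces (u = T, t = F, s = F) or (u = T, t = T, s = F), and ¬s holds there. If u is false, the antecedent forces (u = F, t = F, s = F) or (u = F, t = T, s = F), and ¬s holds there. Either way ¬s holds.

(⟸) Assume the antecedent. If u is true, the antecedent forces (u = T, t = F, s = F) or (u = T, t = T, s = F), and s → ((t & ¬s) & (u → s)) holds there. If u is false, the antecedent forces (u = F, t = F, s = F) or (u = F, t = T, s = F), and s → ((t & ¬s) & (u → s)) holds there. Either way s → ((t & ¬s) & (u → s)) holds.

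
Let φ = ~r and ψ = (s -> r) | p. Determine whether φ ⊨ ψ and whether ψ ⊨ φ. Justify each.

Neither implication holds.

(⇒) This fails. Under p = F, r = F, s = T, the left side is true but the right side is false.

(⇐) This fails. Under p = F, r = T, s = F, the left side is false but the right side is true.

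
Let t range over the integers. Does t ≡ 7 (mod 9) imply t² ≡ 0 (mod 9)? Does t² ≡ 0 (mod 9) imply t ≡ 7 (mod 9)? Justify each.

Forward direction. This fails: take t = 7. Then 7 ≡ 7 (mod 9), but 7² = 49 ≡ 4 (mod 9), not 0.

Converse. This fails: take t = 0. Then 0² = 0 ≡ 0 (mod 9), yet 0 ≡ 0 (mod 9), not 7.

(⇒) fails and (⇐) fails.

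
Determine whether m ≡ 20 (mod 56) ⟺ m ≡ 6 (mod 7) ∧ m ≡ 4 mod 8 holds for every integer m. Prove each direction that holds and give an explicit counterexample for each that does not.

(←) If m ≡ 6 (mod 7) and m ≡ 4 (mod 8), then by the Chinese remainder theorem m ≡ 20 (mod 56). This is exactly m ≡ 20 (mod 56).

(→) Suppose m ≡ 20 (mod 56); write m = 56j + 20. Since 7 ∣ 56, reducing mod 7 gives m ≡ 20 ≡ 6 (mod 7); since 8 ∣ 56, reducing mod 8 gives m ≡ 20 ≡ 4 (mod 8).

Both directions hold; the statement is true.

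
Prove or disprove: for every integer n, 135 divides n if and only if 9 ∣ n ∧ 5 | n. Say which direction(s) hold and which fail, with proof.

[⇒] If 135 ∣ n, write n = 135q. Since 135 = 15·9, n = 9·(15q), so 9 ∣ n; and since 135 = 27·5, n = 5·(27q), so 5 ∣ n.

[⇐] This fails: take n = 45. Both 9 ∣ 45 and 5 ∣ 45, yet 45 is not a multiple of 135 (since 45 = 0·135 + 45), so 135 ∤ 45.

Not equivalent: only (⇒) holds.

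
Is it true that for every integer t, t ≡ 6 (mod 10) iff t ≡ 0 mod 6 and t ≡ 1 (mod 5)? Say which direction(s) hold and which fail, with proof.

[⇒] This fails: t = 16 gives 16 ≡ 6 (mod 10) but 16 ≡ 4 (mod 6), so the conjunction on the right does not hold.

[⇐] Conversely, if t ≡ 0 (mod 6) and t ≡ 1 (mod 5), then by the Chinese remainder theorem t ≡ 6 (mod 30). Since 6 ≡ 6 (mod 10) and 10 ∣ 30, we get t ≡ 6 (mod 10).

Only the converse holds.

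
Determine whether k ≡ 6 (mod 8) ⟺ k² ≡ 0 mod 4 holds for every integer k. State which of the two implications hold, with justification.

(⇒) Suppose k ≡ 6 (mod 8). Then k² ≡ 6² = 36 (mod 8), and since 4 ∣ 8, also k² ≡ 0 (mod 4).

(⇐) This fails: take k = 0. Then 0² = 0 ≡ 0 (mod 4), yet 0 ≡ 0 (mod 8), not 6.

Only the forward implication holds.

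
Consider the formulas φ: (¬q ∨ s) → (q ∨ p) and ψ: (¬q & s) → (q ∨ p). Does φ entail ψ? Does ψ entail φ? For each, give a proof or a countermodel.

(⇒) Assume the antecedent. If q is true, (¬q & s) → (q ∨ p) reduces to true regardless of the other variables. If q is false, the antecedent forces (s = F, q = F, p = T) or (s = T, q = F, p = T), and (¬q & s) → (q ∨ p) holds there. Either way (¬q & s) → (q ∨ p) holds.

(⇐) This fails. Under s = F, q = F, p = F, the left side is false but the right side is true.

Not equivalent: only (⇒) holds.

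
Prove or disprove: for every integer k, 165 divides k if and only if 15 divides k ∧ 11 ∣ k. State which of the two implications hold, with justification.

Both directions hold; the statement is true.

[⇒] If 165 ∣ k, write k = 165q. Since 165 = 11·15, k = 15·(11q), so 15 ∣ k; and since 165 = 15·11, k = 11·(15q), so 11 ∣ k.

[⇐] Suppose 15 ∣ k and 11 ∣ k. Any common multiple of 15 and 11 is a multiple of their lcm; here gcd(15, 11) = 1, so lcm(15, 11) = 15·11 = 165, so 165 ∣ k.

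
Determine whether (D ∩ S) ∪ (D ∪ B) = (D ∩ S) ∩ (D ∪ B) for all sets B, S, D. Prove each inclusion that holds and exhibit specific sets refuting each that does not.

(⊇) Let x ∈ (D ∩ S) ∩ (D ∪ B). Then either x ∈ S ∩ D and x ∉ B; or x ∈ B ∩ S ∩ D. In each case x ∈ (D ∩ S) ∪ (D ∪ B), so (D ∩ S) ∩ (D ∪ B) ⊆ (D ∩ S) ∪ (D ∪ B).

(⊆) This inclusion fails. Take B = {1}, S = ∅, D = ∅; then 1 ∈ (D ∩ S) ∪ (D ∪ B) but 1 ∉ (D ∩ S) ∩ (D ∪ B).

Only the reverse inclusion holds.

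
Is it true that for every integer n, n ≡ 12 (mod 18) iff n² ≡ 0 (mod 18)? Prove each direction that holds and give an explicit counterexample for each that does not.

Only the forward implication holds.

[⇐] This fails: take n = 0. Then 0² = 0 ≡ 0 (mod 18), yet 0 ≡ 0 (mod 18), not 12.

[⇒] Suppose n ≡ 12 (mod 18). Write n = 18j + 12. Then (18j + 12)² = 324j² + 432j + 144 = 18(18j² + 24j + 8) + 0, so n² ≡ 0 (mod 18).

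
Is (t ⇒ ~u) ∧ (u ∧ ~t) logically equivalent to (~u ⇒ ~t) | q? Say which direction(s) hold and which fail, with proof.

[⇒] Assume the antecedent. If t is true, the antecedent cannot hold. If t is false, (~u ⇒ ~t) | q reduces to true regardless of the other variables. Either way (~u ⇒ ~t) | q holds.

[⇐] This fails. Under t = F, q = F, u = F, the left side is false but the right side is true.

(⇒) holds; (⇐) fails.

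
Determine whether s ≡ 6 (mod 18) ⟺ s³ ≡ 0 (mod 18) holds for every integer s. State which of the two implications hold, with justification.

(⟸) This fails: take s = 0. Then 0³ = 0 ≡ 0 (mod 18), yet 0 ≡ 0 (mod 18), not 6.

(⟹) Suppose s ≡ 6 (mod 18). Write s = 18j + 6. Then (18j + 6)³ = 5832j³ + 5832j² + 1944j + 216 = 18(324j³ + 324j² + 108j + 12) + 0, so s³ ≡ 0 (mod 18).

Only the forward implication holds.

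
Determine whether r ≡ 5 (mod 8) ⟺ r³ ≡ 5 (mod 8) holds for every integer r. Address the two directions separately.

(⇒) Suppose r ≡ 5 (mod 8). Write r = 8j + 5. Then (8j + 5)³ = 512j³ + 960j² + 600j + 125 = 8(64j³ + 120j² + 75j + 15) + 5, so r³ ≡ 5 (mod 8).

(⇐) For the converse, argue contrapositively. If r ≢ 5 (mod 8), then r is congruent to one of 0, 1, 2, 3, 4, 6, 7 modulo 8, and these give r³ ≡ 0, 1, 0, 3, 0, 0, 7 respectively — never 5.

Both directions hold; the statement is true.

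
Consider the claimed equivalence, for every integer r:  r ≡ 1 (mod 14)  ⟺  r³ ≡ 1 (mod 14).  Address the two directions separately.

Only the forward implication holds.

(⇒) Suppose r ≡ 1 (mod 14). Write r = 14j + 1. Then (14j + 1)³ = 2744j³ + 588j² + 42j + 1 = 14(196j³ + 42j² + 3j) + 1, so r³ ≡ 1 (mod 14).

(⇐) This fails: take r = 9. Then 9³ = 729 ≡ 1 (mod 14), yet 9 ≡ 9 (mod 14), not 1.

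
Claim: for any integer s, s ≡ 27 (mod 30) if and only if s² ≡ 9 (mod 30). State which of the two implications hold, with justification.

The forward direction holds; the converse fails.

Forward direction. Suppose s ≡ 27 (mod 30). Write s = 30j + 27. Then (30j + 27)² = 900j² + 1620j + 729 = 30(30j² + 54j + 24) + 9, so s² ≡ 9 (mod 30).

Converse. This fails: take s = 3. Then 3² = 9 ≡ 9 (mod 30), yet 3 ≡ 3 (mod 30), not 27.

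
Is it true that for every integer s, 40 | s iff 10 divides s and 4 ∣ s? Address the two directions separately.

(⇒) If 40 ∣ s, write s = 40q. Since 40 = 4·10, s = 10·(4q), so 10 ∣ s; and since 40 = 10·4, s = 4·(10q), so 4 ∣ s.

(⇐) This fails: take s = 20. Both 10 ∣ 20 and 4 ∣ 20, yet 20 is not a multiple of 40 (since 20 = 0·40 + 20), so 40 ∤ 20.

(⇒) holds; (⇐) fails.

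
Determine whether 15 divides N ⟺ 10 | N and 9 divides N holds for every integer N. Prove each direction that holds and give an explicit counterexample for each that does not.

(⟸) Suppose 10 ∣ N and 9 ∣ N. Any common multiple of 10 and 9 is a multiple of their lcm; here gcd(10, 9) = 1, so lcm(10, 9) = 10·9 = 90, so 90 ∣ N. Since 15 ∣ 90, it follows that 15 ∣ N.

(⟹) This fails: take N = 15. Certainly 15 ∣ 15, but 10 ∤ 15.

Only the converse holds.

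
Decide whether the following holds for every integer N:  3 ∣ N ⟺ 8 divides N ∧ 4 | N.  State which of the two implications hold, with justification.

(⇒) This fails: take N = 3. Certainly 3 ∣ 3, but 8 ∤ 3.

(⇐) This fails: take N = 8. Both 8 ∣ 8 and 4 ∣ 8, yet 8 is not a multiple of 3 (since 8 = 2·3 + 2), so 3 ∤ 8.

Neither direction holds.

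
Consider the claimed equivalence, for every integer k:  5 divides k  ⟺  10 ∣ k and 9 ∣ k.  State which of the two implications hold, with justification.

Not equivalent: only (⇐) holds.

(⟸) Suppose 10 ∣ k and 9 ∣ k. Any common multiple of 10 and 9 is a multiple of their lcm; here gcd(10, 9) = 1, so lcm(10, 9) = 10·9 = 90, so 90 ∣ k. Since 5 ∣ 90, it follows that 5 ∣ k.

(⟹) This fails: take k = 5. Certainly 5 ∣ 5, but 10 ∤ 5.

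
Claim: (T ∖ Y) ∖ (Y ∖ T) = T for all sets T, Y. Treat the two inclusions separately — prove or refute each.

Only the forward inclusion holds.

(⊆) Let x ∈ (T ∖ Y) ∖ (Y ∖ T). Then x ∈ T and x ∉ Y, from which x ∈ T.

(⊇) This inclusion fails. Take T = {1}, Y = {1}; then 1 ∈ T but 1 ∉ (T ∖ Y) ∖ (Y ∖ T).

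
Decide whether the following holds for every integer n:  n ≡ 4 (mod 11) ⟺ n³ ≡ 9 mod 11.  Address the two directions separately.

Forward direction. Suppose n ≡ 4 (mod 11). Write n = 11j + 4. Then (11j + 4)³ = 1331j³ + 1452j² + 528j + 64 = 11(121j³ + 132j² + 48j + 5) + 9, so n³ ≡ 9 (mod 11).

Converse. Suppose n³ ≡ 9 (mod 11). The only residue r in {0, …, 10} with r³ ≡ 9 (mod 11) is r = 4, so n ≡ 4 (mod 11).

Equivalent; both directions hold.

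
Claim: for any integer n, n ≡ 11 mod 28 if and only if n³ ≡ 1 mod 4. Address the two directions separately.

Neither implication holds.

(⟹) This fails: take n = 11. Then 11 ≡ 11 (mod 28), but 11³ = 1331 ≡ 3 (mod 4), not 1.

(⟸) This fails: take n = 1. Then 1³ = 1 ≡ 1 (mod 4), yet 1 ≡ 1 (mod 28), not 11.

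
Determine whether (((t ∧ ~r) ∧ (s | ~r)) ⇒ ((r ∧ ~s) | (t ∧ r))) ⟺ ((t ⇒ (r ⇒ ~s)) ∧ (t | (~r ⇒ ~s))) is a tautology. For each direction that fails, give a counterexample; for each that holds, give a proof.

Neither implication holds.

[⇒] This fails. Under r = F, t = F, s = T, the left side is true but the right side is false.

[⇐] This fails. Under r = F, t = T, s = F, the left side is false but the right side is true.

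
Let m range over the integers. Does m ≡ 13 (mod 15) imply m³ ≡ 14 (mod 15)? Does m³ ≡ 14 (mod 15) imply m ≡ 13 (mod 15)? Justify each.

Forward direction. This fails: take m = 13. Then 13 ≡ 13 (mod 15), but 13³ = 2197 ≡ 7 (mod 15), not 14.

Converse. This fails: take m = 14. Then 14³ = 2744 ≡ 14 (mod 15), yet 14 ≡ 14 (mod 15), not 13.

Neither direction holds.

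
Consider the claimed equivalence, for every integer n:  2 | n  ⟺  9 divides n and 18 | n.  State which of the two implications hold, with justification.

(⇒) fails; (⇐) holds.

(→) This fails: take n = 2. Certainly 2 ∣ 2, but 9 ∤ 2.

(←) Suppose 9 ∣ n and 18 ∣ n. Any common multiple of 9 and 18 is a multiple of their lcm; here lcm(9, 18) = 9·18/gcd(9, 18) = 162/9 = 18, so 18 ∣ n. Since 2 ∣ 18, it follows that 2 ∣ n.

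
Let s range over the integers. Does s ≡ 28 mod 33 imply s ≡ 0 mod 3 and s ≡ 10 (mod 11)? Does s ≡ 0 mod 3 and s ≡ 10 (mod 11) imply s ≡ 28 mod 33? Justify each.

Neither direction holds.

(⇒) This fails: s = 28 gives 28 ≡ 28 (mod 33) but 28 ≡ 1 (mod 3), so the conjunction on the right does not hold.

(⇐) This fails: s = 21 satisfies both congruences on the right (21 ≡ 0 mod 3 and 21 ≡ 10 mod 11) yet 21 ≡ 21 (mod 33), not 28.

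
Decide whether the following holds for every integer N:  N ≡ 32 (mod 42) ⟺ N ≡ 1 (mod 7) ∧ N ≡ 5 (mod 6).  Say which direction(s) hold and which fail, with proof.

(⇒) This fails: N = 32 gives 32 ≡ 32 (mod 42) but 32 ≡ 4 (mod 7), so the conjunction on the right does not hold.

(⇐) This fails: N = 29 satisfies both congruences on the right (29 ≡ 1 mod 7 and 29 ≡ 5 mod 6) yet 29 ≡ 29 (mod 42), not 32.

Both directions fail.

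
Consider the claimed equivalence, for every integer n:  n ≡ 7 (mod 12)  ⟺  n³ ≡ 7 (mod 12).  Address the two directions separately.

[⇐] Suppose n³ ≡ 7 (mod 12). The only residue r in {0, …, 11} with r³ ≡ 7 (mod 12) is r = 7, so n ≡ 7 (mod 12).

[⇒] Suppose n ≡ 7 (mod 12). Write n = 12j + 7. Then (12j + 7)³ = 1728j³ + 3024j² + 1764j + 343 = 12(144j³ + 252j² + 147j + 28) + 7, so n³ ≡ 7 (mod 12).

Equivalent; both directions hold.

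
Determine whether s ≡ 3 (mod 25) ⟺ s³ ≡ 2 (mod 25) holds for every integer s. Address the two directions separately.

(⇒) Suppose s ≡ 3 (mod 25). Write s = 25j + 3. Then (25j + 3)³ = 15625j³ + 5625j² + 675j + 27 = 25(625j³ + 225j² + 27j + 1) + 2, so s³ ≡ 2 (mod 25).

(⇐) Conversely, suppose s³ ≡ 2 (mod 25). The only residue r in {0, …, 24} with r³ ≡ 2 (mod 25) is r = 3, so s ≡ 3 (mod 25).

Both directions hold.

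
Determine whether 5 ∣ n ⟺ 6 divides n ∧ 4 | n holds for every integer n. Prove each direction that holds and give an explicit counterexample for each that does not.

(⇒) This fails: take n = 5. Certainly 5 ∣ 5, but 6 ∤ 5.

(⇐) This fails: take n = 12. Both 6 ∣ 12 and 4 ∣ 12, yet 12 is not a multiple of 5 (since 12 = 2·5 + 2), so 5 ∤ 12.

Neither direction holds.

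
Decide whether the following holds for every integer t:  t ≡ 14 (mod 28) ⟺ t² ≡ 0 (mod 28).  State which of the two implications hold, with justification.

Forward direction. Suppose t ≡ 14 (mod 28). Write t = 28j + 14. Then (28j + 14)² = 784j² + 784j + 196 = 28(28j² + 28j + 7) + 0, so t² ≡ 0 (mod 28).

Converse. This fails: take t = 0. Then 0² = 0 ≡ 0 (mod 28), yet 0 ≡ 0 (mod 28), not 14.

Only the forward direction holds.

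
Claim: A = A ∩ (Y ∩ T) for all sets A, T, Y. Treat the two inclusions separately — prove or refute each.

(⊆) This inclusion fails. Take A = {1}, T = ∅, Y = ∅; then 1 ∈ A but 1 ∉ A ∩ (Y ∩ T).

(⊇) Let x ∈ A ∩ (Y ∩ T). Then x ∈ A ∩ T ∩ Y, from which x ∈ A.

Only the reverse inclusion holds.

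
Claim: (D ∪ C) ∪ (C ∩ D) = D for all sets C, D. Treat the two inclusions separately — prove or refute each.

Reverse inclusion. Let x ∈ D. Then either x ∈ D and x ∉ C; or x ∈ C ∩ D. In each case x ∈ (D ∪ C) ∪ (C ∩ D), so D ⊆ (D ∪ C) ∪ (C ∩ D).

Forward inclusion. This inclusion fails. Take C = {1}, D = ∅; then 1 ∈ (D ∪ C) ∪ (C ∩ D) but 1 ∉ D.

The sets are not equal: only the reverse inclusion holds.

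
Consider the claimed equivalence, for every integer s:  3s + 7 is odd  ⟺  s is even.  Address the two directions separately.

The biconditional holds.

[⇐] Suppose s is even; write s = 2j. Then 3s + 7 = 3·(2j) + 7 = 2·3j + 7, which is odd.

[⇒] Suppose 3s + 7 is odd. Since 3 is odd, 3s and s have the same parity, so 3s + 7 ≡ s + 7 (mod 2). As 7 is odd, 3s + 7 is odd exactly when s is even. Thus s is even.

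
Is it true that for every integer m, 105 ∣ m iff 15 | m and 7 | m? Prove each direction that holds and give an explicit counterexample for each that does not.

[⇒] If 105 ∣ m, write m = 105q. Since 105 = 7·15, m = 15·(7q), so 15 ∣ m; and since 105 = 15·7, m = 7·(15q), so 7 ∣ m.

[⇐] Suppose 15 ∣ m and 7 ∣ m. Any common multiple of 15 and 7 is a multiple of their lcm; here gcd(15, 7) = 1, so lcm(15, 7) = 15·7 = 105, so 105 ∣ m.

Both directions hold.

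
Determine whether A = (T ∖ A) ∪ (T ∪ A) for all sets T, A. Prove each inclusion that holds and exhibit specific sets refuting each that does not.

(⊆) Let x ∈ A. Then either x ∈ A and x ∉ T; or x ∈ T ∩ A. In each case x ∈ (T ∖ A) ∪ (T ∪ A), so A ⊆ (T ∖ A) ∪ (T ∪ A).

(⊇) This inclusion fails. Take T = {1}, A = ∅; then 1 ∈ (T ∖ A) ∪ (T ∪ A) but 1 ∉ A.

(⊆) holds; (⊇) fails.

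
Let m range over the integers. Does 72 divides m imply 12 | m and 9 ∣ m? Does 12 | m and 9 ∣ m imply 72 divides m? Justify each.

(→) If 72 ∣ m, write m = 72q. Since 72 = 6·12, m = 12·(6q), so 12 ∣ m; and since 72 = 8·9, m = 9·(8q), so 9 ∣ m.

(←) This fails: take m = 36. Both 12 ∣ 36 and 9 ∣ 36, yet 36 is not a multiple of 72 (since 36 = 0·72 + 36), so 72 ∤ 36.

The forward direction holds; the converse fails.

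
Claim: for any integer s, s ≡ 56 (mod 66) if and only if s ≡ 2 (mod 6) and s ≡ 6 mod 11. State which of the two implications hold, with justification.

(⟹) This fails: s = 56 gives 56 ≡ 56 (mod 66) but 56 ≡ 1 (mod 11), so the conjunction on the right does not hold.

(⟸) This fails: s = 50 satisfies both congruences on the right (50 ≡ 2 mod 6 and 50 ≡ 6 mod 11) yet 50 ≡ 50 (mod 66), not 56.

Neither implication holds.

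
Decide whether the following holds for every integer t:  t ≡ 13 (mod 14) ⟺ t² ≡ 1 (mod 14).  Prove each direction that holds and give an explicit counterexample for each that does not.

Only the forward direction holds.

Forward direction. Suppose t ≡ 13 (mod 14). Write t = 14j + 13. Then (14j + 13)² = 196j² + 364j + 169 = 14(14j² + 26j + 12) + 1, so t² ≡ 1 (mod 14).

Converse. This fails: take t = 1. Then 1² = 1 ≡ 1 (mod 14), yet 1 ≡ 1 (mod 14), not 13.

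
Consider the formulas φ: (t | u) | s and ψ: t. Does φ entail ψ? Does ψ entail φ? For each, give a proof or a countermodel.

The forward direction fails; the converse holds.

Forward direction. This fails. Under s = T, u = F, t = F, the left side is true but the right side is false.

Converse. Assume the antecedent. If s is true, (t | u) | s reduces to true regardless of the other variables. If s is false, the antecedent forces (s = F, u = F, t = T) or (s = F, u = T, t = T), and (t | u) | s holds there. Either way (t | u) | s holds.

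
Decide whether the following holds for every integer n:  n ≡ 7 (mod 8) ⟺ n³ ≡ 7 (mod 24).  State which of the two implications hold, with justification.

Not equivalent: only (⇐) holds.

Converse. The residues r modulo 24 with r³ ≡ 7 (mod 24) are exactly {7}, and each is ≡ 7 (mod 8).

Forward direction. This fails: take n = 15. Then 15 ≡ 7 (mod 8), but 15³ = 3375 ≡ 15 (mod 24), not 7.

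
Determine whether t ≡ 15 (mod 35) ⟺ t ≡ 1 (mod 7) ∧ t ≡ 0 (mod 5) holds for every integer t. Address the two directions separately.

(←) If t ≡ 1 (mod 7) and t ≡ 0 (mod 5), then by the Chinese remainder theorem t ≡ 15 (mod 35). This is exactly t ≡ 15 (mod 35).

(→) Suppose t ≡ 15 (mod 35); write t = 35j + 15. Since 7 ∣ 35, reducing mod 7 gives t ≡ 15 ≡ 1 (mod 7); since 5 ∣ 35, reducing mod 5 gives t ≡ 15 ≡ 0 (mod 5).

The biconditional holds.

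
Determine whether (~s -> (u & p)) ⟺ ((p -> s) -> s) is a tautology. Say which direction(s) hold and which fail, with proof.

The forward direction holds; the converse fails.

[⇒] Assume the antecedent. If p is true, (p -> s) -> s reduces to true regardless of the other variables. If p is false, the antecedent forces (p = F, u = F, s = T) or (p = F, u = T, s = T), and (p -> s) -> s holds there. Either way (p -> s) -> s holds.

[⇐] This fails. Under p = T, u = F, s = F, the left side is false but the right side is true.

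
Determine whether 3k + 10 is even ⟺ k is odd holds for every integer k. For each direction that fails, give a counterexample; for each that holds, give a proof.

[⇒] This fails: k = 6 gives 3k + 10 = 28, which is even, but 6 is even, not odd.

[⇐] This also fails: k = 7 is odd, but 3k + 10 = 31 is odd, not even.

Both directions fail.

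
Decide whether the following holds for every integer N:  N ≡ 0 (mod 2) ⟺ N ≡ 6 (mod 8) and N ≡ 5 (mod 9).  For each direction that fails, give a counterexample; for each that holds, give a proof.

The forward direction fails; the converse holds.

(⇒) This fails: N = 0 gives 0 ≡ 0 (mod 2) but 0 ≡ 0 (mod 8), so the conjunction on the right does not hold.

(⇐) Conversely, if N ≡ 6 (mod 8) and N ≡ 5 (mod 9), then by the Chinese remainder theorem N ≡ 14 (mod 72). Since 14 ≡ 0 (mod 2) and 2 ∣ 72, we get N ≡ 0 (mod 2).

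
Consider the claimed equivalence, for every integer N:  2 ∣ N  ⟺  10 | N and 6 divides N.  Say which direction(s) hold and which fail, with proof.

[⇒] This fails: take N = 2. Certainly 2 ∣ 2, but 10 ∤ 2.

[⇐] Suppose 10 ∣ N and 6 ∣ N. Any common multiple of 10 and 6 is a multiple of their lcm; here lcm(10, 6) = 10·6/gcd(10, 6) = 60/2 = 30, so 30 ∣ N. Since 2 ∣ 30, it follows that 2 ∣ N.

Only the converse holds.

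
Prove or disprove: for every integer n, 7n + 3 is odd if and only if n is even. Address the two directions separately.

Both implications hold.

(⟸) Suppose n is even; write n = 2j. Then 7n + 3 = 7·(2j) + 3 = 2·7j + 3, which is odd.

(⟹) Suppose 7n + 3 is odd. Since 7 is odd, 7n and n have the same parity, so 7n + 3 ≡ n + 3 (mod 2). As 3 is odd, 7n + 3 is odd exactly when n is even. Thus n is even.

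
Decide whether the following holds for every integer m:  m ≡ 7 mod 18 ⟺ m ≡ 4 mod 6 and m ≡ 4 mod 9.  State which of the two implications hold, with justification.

Both directions fail.

Forward direction. This fails: m = 7 gives 7 ≡ 7 (mod 18) but 7 ≡ 1 (mod 6), so the conjunction on the right does not hold.

Converse. This fails: m = 4 satisfies both congruences on the right (4 ≡ 4 mod 6 and 4 ≡ 4 mod 9) yet 4 ≡ 4 (mod 18), not 7.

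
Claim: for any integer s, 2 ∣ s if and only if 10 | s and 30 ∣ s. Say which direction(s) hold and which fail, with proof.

Forward direction. This fails: take s = 2. Certainly 2 ∣ 2, but 10 ∤ 2.

Converse. Suppose 10 ∣ s and 30 ∣ s. Any common multiple of 10 and 30 is a multiple of their lcm; here lcm(10, 30) = 10·30/gcd(10, 30) = 300/10 = 30, so 30 ∣ s. Since 2 ∣ 30, it follows that 2 ∣ s.

Only the reverse direction holds.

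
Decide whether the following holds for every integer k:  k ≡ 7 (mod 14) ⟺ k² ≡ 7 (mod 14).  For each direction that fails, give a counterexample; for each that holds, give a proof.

(⇒) Suppose k ≡ 7 (mod 14). Write k = 14j + 7. Then (14j + 7)² = 196j² + 196j + 49 = 14(14j² + 14j + 3) + 7, so k² ≡ 7 (mod 14).

(⇐) Conversely, suppose k² ≡ 7 (mod 14). The only residue r in {0, …, 13} with r² ≡ 7 (mod 14) is r = 7, so k ≡ 7 (mod 14).

Both directions hold; the statement is true.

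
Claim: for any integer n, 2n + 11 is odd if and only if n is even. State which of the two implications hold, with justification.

[⇐] Suppose n is even. Since 2 is even, 2n is even for every n, so 2n + 11 has the same parity as 11, which is odd. Hence 2n + 11 is odd.

[⇒] This fails: take n = 1. Then 2n + 11 = 13, which is odd, yet n = 1 is odd, not even.

(⇒) fails; (⇐) holds.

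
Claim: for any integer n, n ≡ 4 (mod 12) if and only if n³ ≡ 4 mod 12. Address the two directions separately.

(⟹) Suppose n ≡ 4 (mod 12). Write n = 12j + 4. Then (12j + 4)³ = 1728j³ + 1728j² + 576j + 64 = 12(144j³ + 144j² + 48j + 5) + 4, so n³ ≡ 4 (mod 12).

(⟸) This fails: take n = 10. Then 10³ = 1000 ≡ 4 (mod 12), yet 10 ≡ 10 (mod 12), not 4.

The forward direction holds; the converse fails.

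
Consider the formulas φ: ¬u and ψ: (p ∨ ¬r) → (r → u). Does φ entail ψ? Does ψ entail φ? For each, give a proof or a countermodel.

Neither direction holds.

(⟹) This fails. Under u = F, p = T, r = T, the left side is true but the right side is false.

(⟸) This fails. Under u = T, p = F, r = F, the left side is false but the right side is true.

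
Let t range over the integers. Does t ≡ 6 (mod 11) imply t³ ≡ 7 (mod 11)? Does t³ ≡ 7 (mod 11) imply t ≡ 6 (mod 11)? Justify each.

[⇐] For the converse, argue contrapositively. If t ≢ 6 (mod 11), then t is congruent to one of 0, 1, 2, 3, 4, 5, 7, 8, 9, 10 modulo 11, and these give t³ ≡ 0, 1, 8, 5, 9, 4, 2, 6, 3, 10 respectively — never 7.

[⇒] Suppose t ≡ 6 (mod 11). Write t = 11j + 6. Then (11j + 6)³ = 1331j³ + 2178j² + 1188j + 216 = 11(121j³ + 198j² + 108j + 19) + 7, so t³ ≡ 7 (mod 11).

Both directions hold.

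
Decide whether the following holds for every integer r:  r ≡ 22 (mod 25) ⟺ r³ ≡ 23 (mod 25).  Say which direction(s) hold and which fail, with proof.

(→) Suppose r ≡ 22 (mod 25). Write r = 25j + 22. Then (25j + 22)³ = 15625j³ + 41250j² + 36300j + 10648 = 25(625j³ + 1650j² + 1452j + 425) + 23, so r³ ≡ 23 (mod 25).

(←) Conversely, suppose r³ ≡ 23 (mod 25). The only residue r in {0, …, 24} with r³ ≡ 23 (mod 25) is r = 22, so r ≡ 22 (mod 25).

The biconditional holds.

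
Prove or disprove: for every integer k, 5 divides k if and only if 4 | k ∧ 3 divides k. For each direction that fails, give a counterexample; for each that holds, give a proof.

Both directions fail.

Forward direction. This fails: take k = 5. Certainly 5 ∣ 5, but 4 ∤ 5.

Converse. This fails: take k = 12. Both 4 ∣ 12 and 3 ∣ 12, yet 12 is not a multiple of 5 (since 12 = 2·5 + 2), so 5 ∤ 12.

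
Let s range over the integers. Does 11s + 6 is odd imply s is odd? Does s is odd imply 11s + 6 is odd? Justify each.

Both directions hold.

Converse. Suppose s is odd; write s = 2j + 1. Then 11s + 6 = 11·(2j + 1) + 6 = 2·11j + 17, which is odd.

Forward direction. Suppose 11s + 6 is odd. Since 11 is odd, 11s and s have the same parity, so 11s + 6 ≡ s + 6 (mod 2). As 6 is even, 11s + 6 is odd exactly when s is odd. Thus s is odd.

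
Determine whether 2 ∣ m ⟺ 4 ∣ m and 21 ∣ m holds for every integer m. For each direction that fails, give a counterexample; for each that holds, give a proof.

Only the reverse direction holds.

[⇒] This fails: take m = 2. Certainly 2 ∣ 2, but 4 ∤ 2.

[⇐] Suppose 4 ∣ m and 21 ∣ m. Any common multiple of 4 and 21 is a multiple of their lcm; here gcd(4, 21) = 1, so lcm(4, 21) = 4·21 = 84, so 84 ∣ m. Since 2 ∣ 84, it follows that 2 ∣ m.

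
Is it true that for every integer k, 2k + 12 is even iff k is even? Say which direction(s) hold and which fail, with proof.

The forward direction fails; the converse holds.

(⇒) This fails: take k = 1. Then 2k + 12 = 14, which is even, yet k = 1 is odd, not even.

(⇐) Suppose k is even. Since 2 is even, 2k is even for every k, so 2k + 12 has the same parity as 12, which is even. Hence 2k + 12 is even.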